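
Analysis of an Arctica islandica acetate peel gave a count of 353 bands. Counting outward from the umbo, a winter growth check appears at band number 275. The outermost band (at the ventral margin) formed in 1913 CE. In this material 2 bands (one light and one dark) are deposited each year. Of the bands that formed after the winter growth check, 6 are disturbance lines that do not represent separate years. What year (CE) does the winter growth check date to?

1877 CE

The winter growth check sits at band 275 from the umbo, so 353 − 275 = 78 bands formed after it.
78 − 6 false = 72 true bands after the winter growth check.
With 2 bands per year, 72 / 2 = 36 years.
1913 − 36 = 1877 CE.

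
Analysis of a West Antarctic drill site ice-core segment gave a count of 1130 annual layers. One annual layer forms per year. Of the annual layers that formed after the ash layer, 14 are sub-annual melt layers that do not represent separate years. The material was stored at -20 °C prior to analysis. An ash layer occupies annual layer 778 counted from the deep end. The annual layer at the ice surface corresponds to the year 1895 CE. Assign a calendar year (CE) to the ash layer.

The ash layer sits at annual layer 778 from the deep end, so 1130 − 778 = 352 annual layers formed after it.
Excluding 14 false annual layers: 352 − 14 = 338.
1895 − 338 = 1557 CE.

1557 CE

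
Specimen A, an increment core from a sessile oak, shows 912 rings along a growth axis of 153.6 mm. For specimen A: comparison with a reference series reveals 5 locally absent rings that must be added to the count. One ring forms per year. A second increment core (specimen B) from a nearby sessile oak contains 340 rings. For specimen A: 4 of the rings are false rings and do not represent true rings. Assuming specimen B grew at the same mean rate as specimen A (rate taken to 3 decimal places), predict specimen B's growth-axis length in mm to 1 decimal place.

57.1 mm

Specimen A: correcting the raw count gives 912 − 4 + 5 = 913 true rings.
A: Extension rate ≈ 153.6 / 913 = 0.168 mm/year.
B's length ≈ 0.168 × 340 = 57.1 mm.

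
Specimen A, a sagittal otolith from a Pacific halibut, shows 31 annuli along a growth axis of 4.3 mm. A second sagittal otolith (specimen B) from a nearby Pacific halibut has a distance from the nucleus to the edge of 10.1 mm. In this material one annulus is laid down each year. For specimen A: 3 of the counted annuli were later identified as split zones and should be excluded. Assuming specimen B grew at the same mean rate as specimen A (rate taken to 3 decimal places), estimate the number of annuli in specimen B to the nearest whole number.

66 annuli

Specimen A: true annulus count = 31 − 3 = 28.
A: Mean rate = 4.3 mm / 28 years ≈ 0.154 mm per year.
Specimen B: 10.1 mm / 0.154 mm per year = 65.58 years ≈ 66 annuli.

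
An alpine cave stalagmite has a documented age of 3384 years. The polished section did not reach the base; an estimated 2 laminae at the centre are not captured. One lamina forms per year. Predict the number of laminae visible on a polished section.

Expected laminae over 3384 years: 3384.
Subtracting the 2 laminae not captured gives 3384 − 2 = 3382 laminae in the record.

3382 laminae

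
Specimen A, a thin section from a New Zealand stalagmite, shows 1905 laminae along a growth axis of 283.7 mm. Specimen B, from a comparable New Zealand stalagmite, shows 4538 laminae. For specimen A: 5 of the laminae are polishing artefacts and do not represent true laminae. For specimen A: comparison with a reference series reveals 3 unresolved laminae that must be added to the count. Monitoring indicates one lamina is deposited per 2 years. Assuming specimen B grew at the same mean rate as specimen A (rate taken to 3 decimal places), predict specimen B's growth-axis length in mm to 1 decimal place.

Specimen A: after corrections the count is 1905 − 5 + 3 = 1903 laminae.
Specimen A: at 2 years per lamina, 1903 × 2 = 3806 years.
A: Mean rate = 283.7 mm / 3806 years ≈ 0.075 mm/yr.
Specimen B: at 2 years per lamina, 4538 × 2 = 9076 years. For B, 0.075 mm/year × 9076 years = 680.7 mm.

680.7 mm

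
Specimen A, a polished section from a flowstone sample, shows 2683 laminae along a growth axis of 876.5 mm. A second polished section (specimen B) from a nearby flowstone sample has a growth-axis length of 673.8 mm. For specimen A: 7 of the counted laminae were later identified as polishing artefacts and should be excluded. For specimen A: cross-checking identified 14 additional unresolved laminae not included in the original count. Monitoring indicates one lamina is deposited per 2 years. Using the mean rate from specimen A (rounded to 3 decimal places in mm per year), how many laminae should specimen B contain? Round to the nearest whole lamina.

Specimen A: after corrections the count is 2683 − 7 + 14 = 2690 laminae.
Specimen A: multiplying by 2 years per lamina: 2690 × 2 = 5380 years.
A: Mean rate = 876.5 mm / 5380 years ≈ 0.163 mm/yr.
For B, 673.8 / 0.163 = 4133.74 years; at 2 years per lamina that is 4133.74 / 2 ≈ 2067 laminae.

2067 laminae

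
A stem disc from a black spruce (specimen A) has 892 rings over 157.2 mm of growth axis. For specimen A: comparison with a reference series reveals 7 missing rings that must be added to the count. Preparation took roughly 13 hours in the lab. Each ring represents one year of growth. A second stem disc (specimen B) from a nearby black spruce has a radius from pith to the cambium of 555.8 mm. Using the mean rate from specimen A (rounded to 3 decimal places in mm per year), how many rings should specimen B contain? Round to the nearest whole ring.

Specimen A: true ring count = 892 + 7 = 899.
A: 157.2 mm over 899 years gives 157.2 / 899 ≈ 0.175 mm/year.
Specimen B: 555.8 mm / 0.175 mm per year = 3176.00 years ≈ 3176 rings.

3176 rings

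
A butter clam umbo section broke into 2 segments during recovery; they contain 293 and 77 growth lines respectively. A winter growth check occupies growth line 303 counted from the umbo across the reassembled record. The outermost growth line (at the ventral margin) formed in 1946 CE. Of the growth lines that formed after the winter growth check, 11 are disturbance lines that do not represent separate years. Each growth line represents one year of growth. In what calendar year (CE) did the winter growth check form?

1890 CE

Total growth lines = 293 + 77 = 370.
The winter growth check sits at growth line 303 from the umbo, so 370 − 303 = 67 growth lines formed after it.
67 − 11 false = 56 true growth lines after the winter growth check.
1946 − 56 = 1890 CE.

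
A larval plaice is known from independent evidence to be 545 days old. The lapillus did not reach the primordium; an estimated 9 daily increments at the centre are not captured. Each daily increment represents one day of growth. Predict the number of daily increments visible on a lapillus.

536 daily increments

One daily increment per day gives 545 daily increments over 545 days.
545 − 9 missed = 536 daily increments expected in the prepared section.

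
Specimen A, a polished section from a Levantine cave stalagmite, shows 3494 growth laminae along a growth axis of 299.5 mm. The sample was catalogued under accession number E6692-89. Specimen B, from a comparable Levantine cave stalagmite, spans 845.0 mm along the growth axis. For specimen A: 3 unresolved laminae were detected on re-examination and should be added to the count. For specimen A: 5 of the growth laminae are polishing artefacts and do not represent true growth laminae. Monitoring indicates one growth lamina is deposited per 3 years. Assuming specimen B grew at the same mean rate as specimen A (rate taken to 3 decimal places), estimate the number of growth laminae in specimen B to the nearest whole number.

9713 growth laminae

Specimen A: after corrections the count is 3494 − 5 + 3 = 3492 growth laminae.
Specimen A: at 3 years per growth lamina, 3492 × 3 = 10476 years.
A: Extension rate ≈ 299.5 / 10476 = 0.029 mm/year.
B spans 845.0 / 0.029 = 29137.93 years; at 3 years per growth lamina that is 29137.93 / 3 ≈ 9713 growth laminae.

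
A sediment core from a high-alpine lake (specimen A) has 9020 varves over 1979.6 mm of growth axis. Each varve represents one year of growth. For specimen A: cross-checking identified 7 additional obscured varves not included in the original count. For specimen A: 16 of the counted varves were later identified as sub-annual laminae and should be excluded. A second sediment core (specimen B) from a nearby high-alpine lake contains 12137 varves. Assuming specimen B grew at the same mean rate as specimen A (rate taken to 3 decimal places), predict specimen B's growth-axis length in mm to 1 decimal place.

2670.1 mm

Specimen A: true varve count = 9020 − 16 + 7 = 9011.
A: Mean rate = 1979.6 mm / 9011 years ≈ 0.220 mm/yr.
For B, 0.220 mm/year × 12137 years = 2670.1 mm.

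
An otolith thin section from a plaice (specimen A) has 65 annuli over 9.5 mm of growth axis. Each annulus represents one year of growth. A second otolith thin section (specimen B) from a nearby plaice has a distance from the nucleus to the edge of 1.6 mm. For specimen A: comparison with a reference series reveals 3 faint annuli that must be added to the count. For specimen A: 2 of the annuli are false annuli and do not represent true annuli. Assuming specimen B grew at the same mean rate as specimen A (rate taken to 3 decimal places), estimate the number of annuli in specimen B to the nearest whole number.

11 annuli

Specimen A: true annulus count = 65 − 2 + 3 = 66.
A: Mean rate = 9.5 mm / 66 years ≈ 0.144 mm/year.
Specimen B: 1.6 mm / 0.144 mm per year = 11.11 years ≈ 11 annuli.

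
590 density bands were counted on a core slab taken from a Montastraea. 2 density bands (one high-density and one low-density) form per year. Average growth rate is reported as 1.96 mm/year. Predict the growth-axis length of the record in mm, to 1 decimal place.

590 density bands at 2 per year is 590 / 2 = 295 years.
295 years at 1.96 mm/year gives 1.96 × 295 = 578.2 mm.

578.2 mm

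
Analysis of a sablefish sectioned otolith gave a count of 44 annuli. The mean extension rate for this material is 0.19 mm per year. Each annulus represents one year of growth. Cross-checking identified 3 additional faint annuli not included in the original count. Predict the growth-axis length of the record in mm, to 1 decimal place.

8.9 mm

True annulus count = 44 + 3 = 47.
47 years at 0.19 mm/year gives 0.19 × 47 = 8.9 mm.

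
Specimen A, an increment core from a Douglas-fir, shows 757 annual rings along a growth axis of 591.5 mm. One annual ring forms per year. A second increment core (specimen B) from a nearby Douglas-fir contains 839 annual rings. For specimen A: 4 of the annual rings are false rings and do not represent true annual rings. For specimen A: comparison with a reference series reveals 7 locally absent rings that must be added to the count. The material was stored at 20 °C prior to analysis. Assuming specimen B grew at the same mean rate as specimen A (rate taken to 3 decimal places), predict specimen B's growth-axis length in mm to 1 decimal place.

652.7 mm

Specimen A: after corrections the count is 757 − 4 + 7 = 760 annual rings.
A: 591.5 mm over 760 years gives 591.5 / 760 ≈ 0.778 mm/year.
For B, 0.778 mm/year × 839 years = 652.7 mm.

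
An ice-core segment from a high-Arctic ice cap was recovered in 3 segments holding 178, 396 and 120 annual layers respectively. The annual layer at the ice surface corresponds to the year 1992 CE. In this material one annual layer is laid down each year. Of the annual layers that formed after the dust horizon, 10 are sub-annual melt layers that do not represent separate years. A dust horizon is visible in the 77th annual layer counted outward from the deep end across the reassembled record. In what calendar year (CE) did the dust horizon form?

1385 CE

Total annual layers = 178 + 396 + 120 = 694.
Between annual layer 77 and the ice surface there are 694 − 77 = 617 annual layers.
Excluding 10 false annual layers: 617 − 10 = 607.
1992 − 607 = 1385 CE.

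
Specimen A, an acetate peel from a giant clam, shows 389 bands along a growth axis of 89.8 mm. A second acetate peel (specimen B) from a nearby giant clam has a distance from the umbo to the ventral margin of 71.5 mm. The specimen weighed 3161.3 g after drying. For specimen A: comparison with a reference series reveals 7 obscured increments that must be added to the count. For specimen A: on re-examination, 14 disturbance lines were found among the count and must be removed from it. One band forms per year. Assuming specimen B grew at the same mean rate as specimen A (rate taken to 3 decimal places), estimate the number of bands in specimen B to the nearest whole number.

304 bands

Specimen A: true band count = 389 − 14 + 7 = 382.
A: Extension rate ≈ 89.8 / 382 = 0.235 mm/year.
B spans 71.5 / 0.235 = 304.26 years ≈ 304 bands.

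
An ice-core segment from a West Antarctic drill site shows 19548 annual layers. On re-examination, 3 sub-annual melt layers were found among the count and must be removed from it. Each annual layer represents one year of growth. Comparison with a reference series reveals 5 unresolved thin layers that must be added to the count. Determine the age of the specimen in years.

19550 yr

Correcting the raw count gives 19548 − 3 + 5 = 19550 true annual layers.
One annual layer per year makes the duration 19550 years.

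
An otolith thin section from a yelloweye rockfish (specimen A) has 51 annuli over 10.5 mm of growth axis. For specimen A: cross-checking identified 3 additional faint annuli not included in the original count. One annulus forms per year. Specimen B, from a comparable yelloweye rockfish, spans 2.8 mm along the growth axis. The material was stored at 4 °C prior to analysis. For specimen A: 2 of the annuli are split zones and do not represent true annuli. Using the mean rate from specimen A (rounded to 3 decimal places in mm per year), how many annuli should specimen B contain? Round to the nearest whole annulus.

Specimen A: adjusted count: 51 − 2 + 3 = 52 annuli.
A: 10.5 mm over 52 years gives 10.5 / 52 ≈ 0.202 mm per year.
For B, 2.8 / 0.202 = 13.86 years ≈ 14 annuli.

14 annuli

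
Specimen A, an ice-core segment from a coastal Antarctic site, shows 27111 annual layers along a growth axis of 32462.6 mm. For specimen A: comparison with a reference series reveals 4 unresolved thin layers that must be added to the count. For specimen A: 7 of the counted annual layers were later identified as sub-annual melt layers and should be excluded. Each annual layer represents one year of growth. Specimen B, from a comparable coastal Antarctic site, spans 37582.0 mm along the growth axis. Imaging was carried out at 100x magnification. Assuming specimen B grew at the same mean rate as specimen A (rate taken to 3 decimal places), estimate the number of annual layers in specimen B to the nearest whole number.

Specimen A: after corrections the count is 27111 − 7 + 4 = 27108 annual layers.
A: Extension rate ≈ 32462.6 / 27108 = 1.198 mm per year.
B spans 37582.0 / 1.198 = 31370.62 years ≈ 31371 annual layers.

31371 annual layers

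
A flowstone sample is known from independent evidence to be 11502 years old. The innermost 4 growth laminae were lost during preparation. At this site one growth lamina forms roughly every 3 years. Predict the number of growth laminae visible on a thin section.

3830 growth laminae

Expected growth laminae: 11502 / 3 = 3834.
Subtracting the 4 growth laminae not captured gives 3834 − 4 = 3830 growth laminae in the record.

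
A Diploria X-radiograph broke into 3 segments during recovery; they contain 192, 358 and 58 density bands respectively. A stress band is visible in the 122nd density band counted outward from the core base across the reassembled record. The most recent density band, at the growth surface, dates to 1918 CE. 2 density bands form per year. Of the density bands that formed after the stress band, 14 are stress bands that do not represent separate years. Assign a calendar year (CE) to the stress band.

1682 CE

Total density bands = 192 + 358 + 58 = 608.
608 − 122 = 486 density bands lie beyond the stress band toward the growth surface.
Excluding 14 false density bands: 486 − 14 = 472.
Dividing by 2 density bands per year: 472 / 2 = 236 years.
Counting back 236 years from 1918 CE places the stress band in 1918 − 236 = 1682 CE.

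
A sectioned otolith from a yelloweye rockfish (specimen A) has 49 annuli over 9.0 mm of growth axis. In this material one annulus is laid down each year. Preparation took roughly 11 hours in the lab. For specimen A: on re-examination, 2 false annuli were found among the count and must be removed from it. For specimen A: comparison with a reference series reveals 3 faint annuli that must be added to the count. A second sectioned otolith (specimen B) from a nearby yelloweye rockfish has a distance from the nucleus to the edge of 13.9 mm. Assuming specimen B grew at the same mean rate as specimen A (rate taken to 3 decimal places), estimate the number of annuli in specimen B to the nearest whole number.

77 annuli

Specimen A: correcting the raw count gives 49 − 2 + 3 = 50 true annuli.
A: 9.0 mm over 50 years gives 9.0 / 50 ≈ 0.180 mm/year.
Specimen B: 13.9 mm / 0.180 mm per year = 77.22 years ≈ 77 annuli.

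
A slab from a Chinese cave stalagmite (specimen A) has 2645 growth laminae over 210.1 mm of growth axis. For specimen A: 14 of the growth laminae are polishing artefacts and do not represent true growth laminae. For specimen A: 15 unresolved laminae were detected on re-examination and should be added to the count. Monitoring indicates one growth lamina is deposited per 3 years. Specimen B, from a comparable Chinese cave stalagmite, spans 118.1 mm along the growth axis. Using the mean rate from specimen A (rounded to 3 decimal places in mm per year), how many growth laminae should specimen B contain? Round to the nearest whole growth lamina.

1514 growth laminae

Specimen A: after corrections the count is 2645 − 14 + 15 = 2646 growth laminae.
Specimen A: at 3 years per growth lamina, 2646 × 3 = 7938 years.
A: Extension rate ≈ 210.1 / 7938 = 0.026 mm/yr.
For B, 118.1 / 0.026 = 4542.31 years; at 3 years per growth lamina that is 4542.31 / 3 ≈ 1514 growth laminae.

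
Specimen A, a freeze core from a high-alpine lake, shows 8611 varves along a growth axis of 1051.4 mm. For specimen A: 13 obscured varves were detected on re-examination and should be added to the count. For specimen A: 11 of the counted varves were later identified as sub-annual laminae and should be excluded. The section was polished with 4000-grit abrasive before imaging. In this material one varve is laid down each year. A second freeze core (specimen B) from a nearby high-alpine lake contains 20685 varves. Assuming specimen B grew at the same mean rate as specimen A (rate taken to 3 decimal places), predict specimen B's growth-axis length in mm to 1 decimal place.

Specimen A: after corrections the count is 8611 − 11 + 13 = 8613 varves.
A: 1051.4 mm over 8613 years gives 1051.4 / 8613 ≈ 0.122 mm per year.
For B, 0.122 mm/year × 20685 years = 2523.6 mm.

2523.6 mm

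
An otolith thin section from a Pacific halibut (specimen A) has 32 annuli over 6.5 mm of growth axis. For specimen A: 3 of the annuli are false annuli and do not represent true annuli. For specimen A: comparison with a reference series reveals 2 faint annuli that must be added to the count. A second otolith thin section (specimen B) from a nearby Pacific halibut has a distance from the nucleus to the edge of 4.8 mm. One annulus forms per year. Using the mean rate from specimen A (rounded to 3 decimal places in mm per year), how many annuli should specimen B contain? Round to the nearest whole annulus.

Specimen A: adjusted count: 32 − 3 + 2 = 31 annuli.
A: 6.5 mm over 31 years gives 6.5 / 31 ≈ 0.210 mm/year.
B spans 4.8 / 0.210 = 22.86 years ≈ 23 annuli.

23 annuli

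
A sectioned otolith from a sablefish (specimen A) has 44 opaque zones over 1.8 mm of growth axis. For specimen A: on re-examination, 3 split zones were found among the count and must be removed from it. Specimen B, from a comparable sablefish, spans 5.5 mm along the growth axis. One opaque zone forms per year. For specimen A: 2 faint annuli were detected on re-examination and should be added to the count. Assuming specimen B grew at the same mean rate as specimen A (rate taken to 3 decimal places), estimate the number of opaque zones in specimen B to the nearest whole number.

131 opaque zones

Specimen A: true opaque zone count = 44 − 3 + 2 = 43.
A: Extension rate ≈ 1.8 / 43 = 0.042 mm/yr.
B spans 5.5 / 0.042 = 130.95 years ≈ 131 opaque zones.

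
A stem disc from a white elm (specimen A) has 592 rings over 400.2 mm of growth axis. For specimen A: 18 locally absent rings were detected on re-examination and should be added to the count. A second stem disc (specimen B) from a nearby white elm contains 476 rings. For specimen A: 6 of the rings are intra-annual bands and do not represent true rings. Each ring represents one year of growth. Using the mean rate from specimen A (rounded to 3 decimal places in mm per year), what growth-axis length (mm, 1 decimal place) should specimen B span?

315.6 mm

Specimen A: correcting the raw count gives 592 − 6 + 18 = 604 true rings.
A: Mean rate = 400.2 mm / 604 years ≈ 0.663 mm/year.
B's length ≈ 0.663 × 476 = 315.6 mm.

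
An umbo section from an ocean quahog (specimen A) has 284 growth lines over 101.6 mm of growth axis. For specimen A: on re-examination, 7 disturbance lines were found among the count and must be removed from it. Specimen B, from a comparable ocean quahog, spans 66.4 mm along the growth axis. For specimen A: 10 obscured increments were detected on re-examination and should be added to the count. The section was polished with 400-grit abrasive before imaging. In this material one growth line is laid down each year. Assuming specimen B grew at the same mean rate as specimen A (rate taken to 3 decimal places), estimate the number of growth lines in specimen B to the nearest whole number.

Specimen A: correcting the raw count gives 284 − 7 + 10 = 287 true growth lines.
A: 101.6 mm over 287 years gives 101.6 / 287 ≈ 0.354 mm/yr.
B spans 66.4 / 0.354 = 187.57 years ≈ 188 growth lines.

188 growth lines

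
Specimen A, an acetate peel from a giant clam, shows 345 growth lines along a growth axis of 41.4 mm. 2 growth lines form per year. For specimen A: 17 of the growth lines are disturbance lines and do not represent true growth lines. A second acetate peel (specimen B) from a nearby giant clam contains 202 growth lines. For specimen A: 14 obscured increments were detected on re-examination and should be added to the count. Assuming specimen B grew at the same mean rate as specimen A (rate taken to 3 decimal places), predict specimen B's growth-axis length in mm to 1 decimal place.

Specimen A: after corrections the count is 345 − 17 + 14 = 342 growth lines.
Specimen A: with 2 growth lines per year, 342 / 2 = 171 years.
A: 41.4 mm over 171 years gives 41.4 / 171 ≈ 0.242 mm per year.
Specimen B: dividing by 2 growth lines per year: 202 / 2 = 101 years. For B, 0.242 mm/year × 101 years = 24.4 mm.

24.4 mm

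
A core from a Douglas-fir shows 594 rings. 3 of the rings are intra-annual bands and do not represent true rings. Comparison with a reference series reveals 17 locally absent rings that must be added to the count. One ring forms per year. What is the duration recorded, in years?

608 yr

Adjusted count: 594 − 3 + 17 = 608 rings.
One ring per year makes the duration 608 years.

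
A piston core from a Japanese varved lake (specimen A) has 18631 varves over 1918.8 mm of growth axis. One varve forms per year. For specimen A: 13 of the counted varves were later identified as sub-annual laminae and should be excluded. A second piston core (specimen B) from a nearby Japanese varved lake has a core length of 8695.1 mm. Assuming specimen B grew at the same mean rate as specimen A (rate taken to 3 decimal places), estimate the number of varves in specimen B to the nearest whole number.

84418 varves

Specimen A: correcting the raw count gives 18631 − 13 = 18618 true varves.
A: Mean rate = 1918.8 mm / 18618 years ≈ 0.103 mm/year.
For B, 8695.1 / 0.103 = 84418.45 years ≈ 84418 varves.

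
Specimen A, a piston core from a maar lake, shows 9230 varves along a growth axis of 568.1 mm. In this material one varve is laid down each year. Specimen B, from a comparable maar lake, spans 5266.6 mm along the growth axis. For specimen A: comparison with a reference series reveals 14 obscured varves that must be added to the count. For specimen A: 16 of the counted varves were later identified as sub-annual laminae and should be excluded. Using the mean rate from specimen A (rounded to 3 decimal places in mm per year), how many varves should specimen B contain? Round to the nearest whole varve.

84945 varves

Specimen A: correcting the raw count gives 9230 − 16 + 14 = 9228 true varves.
A: Mean rate = 568.1 mm / 9228 years ≈ 0.062 mm/year.
For B, 5266.6 / 0.062 = 84945.16 years ≈ 84945 varves.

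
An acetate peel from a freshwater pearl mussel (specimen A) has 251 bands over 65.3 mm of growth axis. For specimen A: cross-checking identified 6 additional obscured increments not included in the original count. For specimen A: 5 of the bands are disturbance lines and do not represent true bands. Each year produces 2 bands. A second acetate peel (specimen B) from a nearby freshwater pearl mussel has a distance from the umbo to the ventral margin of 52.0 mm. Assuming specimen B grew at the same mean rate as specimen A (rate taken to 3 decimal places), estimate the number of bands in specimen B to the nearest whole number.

201 bands

Specimen A: adjusted count: 251 − 5 + 6 = 252 bands.
Specimen A: 252 bands at 2 per year is 252 / 2 = 126 years.
A: 65.3 mm over 126 years gives 65.3 / 126 ≈ 0.518 mm/year.
For B, 52.0 / 0.518 = 100.39 years; at 2 bands per year that is 100.39 × 2 ≈ 201 bands.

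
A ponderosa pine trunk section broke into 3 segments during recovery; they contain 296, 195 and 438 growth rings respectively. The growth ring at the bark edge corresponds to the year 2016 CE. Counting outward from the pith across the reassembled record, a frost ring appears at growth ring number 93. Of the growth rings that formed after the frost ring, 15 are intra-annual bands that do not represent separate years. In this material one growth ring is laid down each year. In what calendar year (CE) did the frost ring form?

Total growth rings = 296 + 195 + 438 = 929.
Between growth ring 93 and the bark edge there are 929 − 93 = 836 growth rings.
Removing the 15 false growth rings leaves 836 − 15 = 821 true growth rings beyond the frost ring.
Counting back 821 years from 2016 CE places the frost ring in 2016 − 821 = 1195 CE.

1195 CE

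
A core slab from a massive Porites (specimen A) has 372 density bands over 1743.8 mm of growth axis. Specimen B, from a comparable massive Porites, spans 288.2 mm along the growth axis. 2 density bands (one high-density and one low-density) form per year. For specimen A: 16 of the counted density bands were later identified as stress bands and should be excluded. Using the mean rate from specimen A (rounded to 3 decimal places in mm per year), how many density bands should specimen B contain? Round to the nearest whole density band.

59 density bands

Specimen A: adjusted count: 372 − 16 = 356 density bands.
Specimen A: 356 density bands at 2 per year is 356 / 2 = 178 years.
A: Extension rate ≈ 1743.8 / 178 = 9.797 mm per year.
Specimen B: 288.2 mm / 9.797 mm per year = 29.42 years; at 2 density bands per year that is 29.42 × 2 ≈ 59 density bands.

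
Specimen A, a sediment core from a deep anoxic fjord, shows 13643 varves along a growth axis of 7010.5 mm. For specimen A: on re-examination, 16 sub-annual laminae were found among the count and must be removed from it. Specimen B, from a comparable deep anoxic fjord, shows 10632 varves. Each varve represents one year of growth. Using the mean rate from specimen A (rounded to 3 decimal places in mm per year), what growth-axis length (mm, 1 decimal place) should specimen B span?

5464.8 mm

Specimen A: adjusted count: 13643 − 16 = 13627 varves.
A: Extension rate ≈ 7010.5 / 13627 = 0.514 mm/yr.
For B, 0.514 mm/year × 10632 years = 5464.8 mm.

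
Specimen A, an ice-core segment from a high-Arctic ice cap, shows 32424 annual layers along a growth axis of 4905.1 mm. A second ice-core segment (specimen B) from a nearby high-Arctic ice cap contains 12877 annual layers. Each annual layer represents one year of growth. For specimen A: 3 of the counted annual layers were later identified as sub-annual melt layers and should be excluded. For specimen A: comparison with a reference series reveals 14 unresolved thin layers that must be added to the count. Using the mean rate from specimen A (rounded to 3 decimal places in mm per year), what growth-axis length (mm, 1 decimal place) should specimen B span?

1944.4 mm

Specimen A: true annual layer count = 32424 − 3 + 14 = 32435.
A: Mean rate = 4905.1 mm / 32435 years ≈ 0.151 mm/year.
B's length ≈ 0.151 × 12877 = 1944.4 mm.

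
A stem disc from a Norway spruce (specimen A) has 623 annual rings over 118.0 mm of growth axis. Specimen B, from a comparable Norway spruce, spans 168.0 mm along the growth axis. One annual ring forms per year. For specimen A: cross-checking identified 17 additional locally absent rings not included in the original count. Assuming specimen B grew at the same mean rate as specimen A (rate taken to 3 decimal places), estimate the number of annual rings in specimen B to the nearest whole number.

Specimen A: after corrections the count is 623 + 17 = 640 annual rings.
A: Extension rate ≈ 118.0 / 640 = 0.184 mm/year.
B spans 168.0 / 0.184 = 913.04 years ≈ 913 annual rings.

913 annual rings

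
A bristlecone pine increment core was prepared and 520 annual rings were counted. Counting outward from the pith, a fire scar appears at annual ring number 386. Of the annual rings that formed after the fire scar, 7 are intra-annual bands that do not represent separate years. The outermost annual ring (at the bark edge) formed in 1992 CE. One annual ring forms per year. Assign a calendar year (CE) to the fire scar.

Between annual ring 386 and the bark edge there are 520 − 386 = 134 annual rings.
Removing the 7 false annual rings leaves 134 − 7 = 127 true annual rings beyond the fire scar.
Counting back 127 years from 1992 CE places the fire scar in 1992 − 127 = 1865 CE.

1865 CE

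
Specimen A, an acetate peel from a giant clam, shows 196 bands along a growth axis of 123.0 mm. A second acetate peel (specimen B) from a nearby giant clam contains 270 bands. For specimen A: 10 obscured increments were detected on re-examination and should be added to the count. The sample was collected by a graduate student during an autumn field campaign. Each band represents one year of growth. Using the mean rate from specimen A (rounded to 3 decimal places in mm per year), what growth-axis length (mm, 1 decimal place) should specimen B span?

Specimen A: true band count = 196 + 10 = 206.
A: 123.0 mm over 206 years gives 123.0 / 206 ≈ 0.597 mm per year.
Length of B = 0.597 × 270 = 161.2 mm.

161.2 mm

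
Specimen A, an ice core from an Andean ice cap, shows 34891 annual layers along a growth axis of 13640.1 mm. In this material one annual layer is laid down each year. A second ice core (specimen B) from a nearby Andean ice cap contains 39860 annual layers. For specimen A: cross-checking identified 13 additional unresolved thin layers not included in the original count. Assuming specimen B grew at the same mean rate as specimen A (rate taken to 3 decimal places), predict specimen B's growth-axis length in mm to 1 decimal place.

15585.3 mm

Specimen A: after corrections the count is 34891 + 13 = 34904 annual layers.
A: 13640.1 mm over 34904 years gives 13640.1 / 34904 ≈ 0.391 mm/yr.
B's length ≈ 0.391 × 39860 = 15585.3 mm.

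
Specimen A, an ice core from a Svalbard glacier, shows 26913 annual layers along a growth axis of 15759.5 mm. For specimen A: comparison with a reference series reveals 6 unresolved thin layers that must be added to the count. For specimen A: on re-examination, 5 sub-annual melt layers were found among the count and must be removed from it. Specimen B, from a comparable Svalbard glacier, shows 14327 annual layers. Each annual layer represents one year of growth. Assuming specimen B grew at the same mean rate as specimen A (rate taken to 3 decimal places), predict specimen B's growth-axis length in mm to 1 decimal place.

Specimen A: correcting the raw count gives 26913 − 5 + 6 = 26914 true annual layers.
A: Extension rate ≈ 15759.5 / 26914 = 0.586 mm/year.
Length of B = 0.586 × 14327 = 8395.6 mm.

8395.6 mm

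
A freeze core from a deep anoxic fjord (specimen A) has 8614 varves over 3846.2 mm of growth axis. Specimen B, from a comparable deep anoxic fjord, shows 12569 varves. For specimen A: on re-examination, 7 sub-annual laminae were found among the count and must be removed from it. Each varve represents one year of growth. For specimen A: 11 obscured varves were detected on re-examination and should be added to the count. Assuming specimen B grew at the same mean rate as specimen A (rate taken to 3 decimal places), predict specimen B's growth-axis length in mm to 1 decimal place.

5605.8 mm

Specimen A: correcting the raw count gives 8614 − 7 + 11 = 8618 true varves.
A: 3846.2 mm over 8618 years gives 3846.2 / 8618 ≈ 0.446 mm per year.
B's length ≈ 0.446 × 12569 = 5605.8 mm.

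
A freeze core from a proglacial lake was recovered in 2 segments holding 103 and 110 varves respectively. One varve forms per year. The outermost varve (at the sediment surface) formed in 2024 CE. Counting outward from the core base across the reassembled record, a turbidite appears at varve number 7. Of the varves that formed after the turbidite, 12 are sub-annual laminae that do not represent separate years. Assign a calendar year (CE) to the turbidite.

Total varves = 103 + 110 = 213.
213 − 7 = 206 varves lie beyond the turbidite toward the sediment surface.
Excluding 12 false varves: 206 − 12 = 194.
2024 − 194 = 1830 CE.

1830 CE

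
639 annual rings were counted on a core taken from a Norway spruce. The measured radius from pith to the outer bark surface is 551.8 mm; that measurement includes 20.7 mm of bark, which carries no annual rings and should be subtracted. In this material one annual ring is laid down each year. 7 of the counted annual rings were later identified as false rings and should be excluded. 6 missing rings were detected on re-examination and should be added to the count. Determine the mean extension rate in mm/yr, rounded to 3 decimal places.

0.832 mm/yr

Correcting the raw count gives 639 − 7 + 6 = 638 true annual rings.
The growth record spans 551.8 − 20.7 = 531.1 mm.
531.1 mm over 638 years gives 531.1 / 638 ≈ 0.832 mm/yr.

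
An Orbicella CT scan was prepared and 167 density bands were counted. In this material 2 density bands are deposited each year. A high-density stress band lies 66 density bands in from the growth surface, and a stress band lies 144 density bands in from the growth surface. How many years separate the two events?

144 − 66 = 78 density bands lie between the two events.
Dividing by 2 density bands per year: 78 / 2 = 39 years.

39 years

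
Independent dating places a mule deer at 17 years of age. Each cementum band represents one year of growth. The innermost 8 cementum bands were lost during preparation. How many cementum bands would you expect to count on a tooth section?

One cementum band per year gives 17 cementum bands over 17 years.
17 − 8 missed = 9 cementum bands expected in the prepared section.

9 cementum bands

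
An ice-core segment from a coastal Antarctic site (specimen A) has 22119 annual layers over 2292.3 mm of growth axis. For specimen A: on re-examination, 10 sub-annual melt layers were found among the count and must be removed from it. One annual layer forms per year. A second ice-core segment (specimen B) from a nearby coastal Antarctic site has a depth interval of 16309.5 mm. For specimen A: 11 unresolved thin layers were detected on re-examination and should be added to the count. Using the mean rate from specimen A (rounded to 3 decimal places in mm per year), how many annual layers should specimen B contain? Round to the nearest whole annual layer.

156822 annual layers

Specimen A: true annual layer count = 22119 − 10 + 11 = 22120.
A: Mean rate = 2292.3 mm / 22120 years ≈ 0.104 mm/yr.
For B, 16309.5 / 0.104 = 156822.12 years ≈ 156822 annual layers.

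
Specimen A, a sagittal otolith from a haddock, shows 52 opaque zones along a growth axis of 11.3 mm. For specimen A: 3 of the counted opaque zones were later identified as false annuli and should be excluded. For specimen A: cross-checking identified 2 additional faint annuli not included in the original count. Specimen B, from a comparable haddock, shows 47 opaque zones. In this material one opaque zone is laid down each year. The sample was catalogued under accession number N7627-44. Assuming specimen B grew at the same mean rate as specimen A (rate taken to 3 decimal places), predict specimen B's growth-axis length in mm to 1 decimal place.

Specimen A: true opaque zone count = 52 − 3 + 2 = 51.
A: 11.3 mm over 51 years gives 11.3 / 51 ≈ 0.222 mm/year.
Length of B = 0.222 × 47 = 10.4 mm.

10.4 mm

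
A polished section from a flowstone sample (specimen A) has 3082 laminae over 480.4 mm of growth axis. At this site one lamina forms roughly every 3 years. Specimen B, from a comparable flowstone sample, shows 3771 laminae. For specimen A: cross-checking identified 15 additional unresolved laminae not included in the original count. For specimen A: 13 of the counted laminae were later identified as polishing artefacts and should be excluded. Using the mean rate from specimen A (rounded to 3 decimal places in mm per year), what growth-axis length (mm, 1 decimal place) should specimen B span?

Specimen A: after corrections the count is 3082 − 13 + 15 = 3084 laminae.
Specimen A: multiplying by 3 years per lamina: 3084 × 3 = 9252 years.
A: 480.4 mm over 9252 years gives 480.4 / 9252 ≈ 0.052 mm/yr.
Specimen B: 3771 laminae at 3 years each span 3771 × 3 = 11313 years. For B, 0.052 mm/year × 11313 years = 588.3 mm.

588.3 mm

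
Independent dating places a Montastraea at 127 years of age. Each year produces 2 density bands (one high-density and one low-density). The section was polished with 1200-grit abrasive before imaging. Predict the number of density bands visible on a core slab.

127 years at 2 density bands per year gives 127 × 2 = 254 density bands.
So 254 density bands should be present.

254 density bands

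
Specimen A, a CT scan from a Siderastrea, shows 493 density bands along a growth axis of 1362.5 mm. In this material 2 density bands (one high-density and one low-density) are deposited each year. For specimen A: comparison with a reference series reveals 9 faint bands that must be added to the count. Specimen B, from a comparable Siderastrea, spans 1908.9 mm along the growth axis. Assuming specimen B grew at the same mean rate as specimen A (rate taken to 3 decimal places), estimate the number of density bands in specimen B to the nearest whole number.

703 density bands

Specimen A: adjusted count: 493 + 9 = 502 density bands.
Specimen A: with 2 density bands per year, 502 / 2 = 251 years.
A: Extension rate ≈ 1362.5 / 251 = 5.428 mm/yr.
B spans 1908.9 / 5.428 = 351.68 years; at 2 density bands per year that is 351.68 × 2 ≈ 703 density bands.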